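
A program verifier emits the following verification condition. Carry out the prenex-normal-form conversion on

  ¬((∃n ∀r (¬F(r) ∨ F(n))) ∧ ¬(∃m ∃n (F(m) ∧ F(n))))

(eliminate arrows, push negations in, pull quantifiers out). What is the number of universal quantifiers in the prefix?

Move each ¬ inward, flipping quantifiers it crosses:
  (∀n ∃r (F(r) ∧ ¬F(n))) ∨ (∃m ∃n (F(m) ∧ F(n)))
Rename bound variables to avoid capture: n↦y.
  (∀n ∃r (F(r) ∧ ¬F(n))) ∨ (∃m ∃y (F(m) ∧ F(y)))
Finally move all quantifiers to the prefix:
  ∀n ∃r ∃m ∃y (F(r) ∧ ¬F(n) ∨ F(m) ∧ F(y))
The prefix is ∀n ∃r ∃m ∃y: 1 universal, 3 existential.

1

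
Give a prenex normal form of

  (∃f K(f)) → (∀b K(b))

∀f ∀b (¬K(f) ∨ K(b))

Eliminate → and ↔ using ¬ and ∨.
  ¬(∃f K(f)) ∨ (∀b K(b))
Push ¬ through the quantifiers and connectives to reach negation normal form:
  (∀f ¬K(f)) ∨ (∀b K(b))
All bound variables are already distinct, so no renaming is needed.
Extract every quantifier outward, since the variables are now distinct and don't occur free across branches:
  ∀f ∀b (¬K(f) ∨ K(b))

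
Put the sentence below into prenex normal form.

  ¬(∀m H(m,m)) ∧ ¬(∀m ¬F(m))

∃m ∃t (¬H(m,m) ∧ F(t))

Move each ¬ inward, flipping quantifiers it crosses:
  (∃m ¬H(m,m)) ∧ (∃m F(m))
Give each quantifier a distinct variable: m↦t.
  (∃m ¬H(m,m)) ∧ (∃t F(t))
Extract every quantifier outward, since the variables are now distinct and don't occur free across branches:
  ∃m ∃t (¬H(m,m) ∧ F(t))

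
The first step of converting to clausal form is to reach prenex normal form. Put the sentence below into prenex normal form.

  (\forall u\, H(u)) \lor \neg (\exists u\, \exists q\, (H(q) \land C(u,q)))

\forall u\, \forall y1\, \forall q\, (H(u) \lor \neg H(q) \lor \neg C(y1,q))

Drive negations inward (¬∀x A ≡ ∃x ¬A, ¬∃x A ≡ ∀x ¬A, De Morgan for ∧/∨):
  (\forall u\, H(u)) \lor (\forall u\, \forall q\, (\neg H(q) \lor \neg C(u,q)))
Rename bound variables to avoid capture: u↦y1.
  (\forall u\, H(u)) \lor (\forall y1\, \forall q\, (\neg H(q) \lor \neg C(y1,q)))
Extract every quantifier outward, since the variables are now distinct and don't occur free across branches:
  \forall u\, \forall y1\, \forall q\, (H(u) \lor \neg H(q) \lor \neg C(y1,q))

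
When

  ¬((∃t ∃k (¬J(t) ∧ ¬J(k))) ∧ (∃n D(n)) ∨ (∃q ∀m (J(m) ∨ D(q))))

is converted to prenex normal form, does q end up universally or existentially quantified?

universal

Move each ¬ inward, flipping quantifiers it crosses:
  ((∀t ∀k (J(t) ∨ J(k))) ∨ (∀n ¬D(n))) ∧ (∀q ∃m (¬J(m) ∧ ¬D(q)))
Pull the quantifiers to the front (each side's bound variable is not free in the other side):
  ∀t ∀k ∀n ∀q ∃m ((J(t) ∨ J(k) ∨ ¬D(n)) ∧ ¬J(m) ∧ ¬D(q))
The quantifier ∃q sits under an odd number of negations, so it flips to ∀q.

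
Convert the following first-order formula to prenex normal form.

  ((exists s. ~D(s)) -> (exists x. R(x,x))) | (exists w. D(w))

forall s. exists x. exists w. (D(s) | R(x,x) | D(w))

First replace A → B with ¬A ∨ B.
  ~(exists s. ~D(s)) | (exists x. R(x,x)) | (exists w. D(w))
Drive negations inward (¬∀x A ≡ ∃x ¬A, ¬∃x A ≡ ∀x ¬A, De Morgan for ∧/∨):
  (forall s. D(s)) | (exists x. R(x,x)) | (exists w. D(w))
Extract every quantifier outward, since the variables are now distinct and don't occur free across branches:
  forall s. exists x. exists w. (D(s) | R(x,x) | D(w))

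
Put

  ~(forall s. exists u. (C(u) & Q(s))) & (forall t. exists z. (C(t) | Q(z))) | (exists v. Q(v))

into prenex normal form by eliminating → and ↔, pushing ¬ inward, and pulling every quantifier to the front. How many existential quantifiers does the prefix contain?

3

Drive negations inward (¬∀x A ≡ ∃x ¬A, ¬∃x A ≡ ∀x ¬A, De Morgan for ∧/∨):
  (exists s. forall u. (~C(u) | ~Q(s))) & (forall t. exists z. (C(t) | Q(z))) | (exists v. Q(v))
All bound variables are already distinct, so no renaming is needed.
Extract every quantifier outward, since the variables are now distinct and don't occur free across branches:
  exists s. forall u. forall t. exists z. exists v. ((~C(u) | ~Q(s)) & (C(t) | Q(z)) | Q(v))
The prefix is exists s forall u forall t exists z exists v: 2 universal, 3 existential.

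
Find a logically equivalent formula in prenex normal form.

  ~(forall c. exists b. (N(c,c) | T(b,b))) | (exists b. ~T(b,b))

exists c. forall b. exists a. (~N(c,c) & ~T(b,b) | ~T(a,a))

Drive negations inward (¬∀x A ≡ ∃x ¬A, ¬∃x A ≡ ∀x ¬A, De Morgan for ∧/∨):
  (exists c. forall b. (~N(c,c) & ~T(b,b))) | (exists b. ~T(b,b))
Give each quantifier a distinct variable: b↦a.
  (exists c. forall b. (~N(c,c) & ~T(b,b))) | (exists a. ~T(a,a))
Pull the quantifiers to the front (each side's bound variable is not free in the other side):
  exists c. forall b. exists a. (~N(c,c) & ~T(b,b) | ~T(a,a))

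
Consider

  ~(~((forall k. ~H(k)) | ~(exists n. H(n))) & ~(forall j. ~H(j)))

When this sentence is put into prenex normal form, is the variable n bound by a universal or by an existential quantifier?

universal

Push ¬ through the quantifiers and connectives to reach negation normal form:
  (forall k. ~H(k)) | (forall n. ~H(n)) | (forall j. ~H(j))
All bound variables are already distinct, so no renaming is needed.
Extract every quantifier outward, since the variables are now distinct and don't occur free across branches:
  forall k. forall n. forall j. (~H(k) | ~H(n) | ~H(j))
The quantifier exists n sits under an odd number of negations, so it flips to forall n.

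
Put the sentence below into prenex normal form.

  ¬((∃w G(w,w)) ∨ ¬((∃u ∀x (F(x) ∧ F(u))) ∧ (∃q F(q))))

∀w ∃u ∀x ∃q (¬G(w,w) ∧ F(x) ∧ F(u) ∧ F(q))

Push ¬ through the quantifiers and connectives to reach negation normal form:
  (∀w ¬G(w,w)) ∧ (∃u ∀x (F(x) ∧ F(u))) ∧ (∃q F(q))
All bound variables are already distinct, so no renaming is needed.
Extract every quantifier outward, since the variables are now distinct and don't occur free across branches:
  ∀w ∃u ∀x ∃q (¬G(w,w) ∧ F(x) ∧ F(u) ∧ F(q))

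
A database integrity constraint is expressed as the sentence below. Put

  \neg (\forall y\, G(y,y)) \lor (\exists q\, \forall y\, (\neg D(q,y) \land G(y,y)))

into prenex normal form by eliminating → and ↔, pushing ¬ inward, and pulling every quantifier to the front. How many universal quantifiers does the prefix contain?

Push ¬ through the quantifiers and connectives to reach negation normal form:
  (\exists y\, \neg G(y,y)) \lor (\exists q\, \forall y\, (\neg D(q,y) \land G(y,y)))
Standardize variables apart so no two quantifiers bind the same name: y↦z1.
  (\exists y\, \neg G(y,y)) \lor (\exists q\, \forall z1\, (\neg D(q,z1) \land G(z1,z1)))
Finally move all quantifiers to the prefix:
  \exists y\, \exists q\, \forall z1\, (\neg G(y,y) \lor \neg D(q,z1) \land G(z1,z1))
The prefix is \exists y \exists q \forall z1: 1 universal, 2 existential.

1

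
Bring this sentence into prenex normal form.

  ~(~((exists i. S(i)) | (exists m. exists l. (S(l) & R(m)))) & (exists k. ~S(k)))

Move each ¬ inward, flipping quantifiers it crosses:
  (exists i. S(i)) | (exists m. exists l. (S(l) & R(m))) | (forall k. S(k))
All bound variables are already distinct, so no renaming is needed.
Pull the quantifiers to the front (each side's bound variable is not free in the other side):
  exists i. exists m. exists l. forall k. (S(i) | S(l) & R(m) | S(k))

exists i. exists m. exists l. forall k. (S(i) | S(l) & R(m) | S(k))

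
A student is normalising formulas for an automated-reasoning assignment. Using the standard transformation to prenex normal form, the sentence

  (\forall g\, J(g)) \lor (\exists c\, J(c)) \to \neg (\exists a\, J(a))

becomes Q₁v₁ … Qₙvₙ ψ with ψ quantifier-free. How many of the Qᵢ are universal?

First replace A → B with ¬A ∨ B.
  \neg ((\forall g\, J(g)) \lor (\exists c\, J(c))) \lor \neg (\exists a\, J(a))
Move each ¬ inward, flipping quantifiers it crosses:
  (\exists g\, \neg J(g)) \land (\forall c\, \neg J(c)) \lor (\forall a\, \neg J(a))
Pull the quantifiers to the front (each side's bound variable is not free in the other side):
  \exists g\, \forall c\, \forall a\, (\neg J(g) \land \neg J(c) \lor \neg J(a))
The prefix is \exists g \forall c \forall a: 2 universal, 1 existential.

2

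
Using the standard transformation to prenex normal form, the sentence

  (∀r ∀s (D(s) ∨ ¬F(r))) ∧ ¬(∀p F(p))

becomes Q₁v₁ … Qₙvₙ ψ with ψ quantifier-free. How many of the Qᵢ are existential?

Move each ¬ inward, flipping quantifiers it crosses:
  (∀r ∀s (D(s) ∨ ¬F(r))) ∧ (∃p ¬F(p))
Finally move all quantifiers to the prefix:
  ∀r ∀s ∃p ((D(s) ∨ ¬F(r)) ∧ ¬F(p))
The prefix is ∀r ∀s ∃p: 2 universal, 1 existential.

1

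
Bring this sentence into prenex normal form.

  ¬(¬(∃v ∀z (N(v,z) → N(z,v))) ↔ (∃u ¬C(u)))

First replace A → B with ¬A ∨ B; A ↔ B as (¬A ∨ B) ∧ (¬B ∨ A).
  ¬((¬¬(∃v ∀z (¬N(v,z) ∨ N(z,v))) ∨ (∃u ¬C(u))) ∧ (¬(∃u ¬C(u)) ∨ ¬(∃v ∀z (¬N(v,z) ∨ N(z,v)))))
Drive negations inward (¬∀x A ≡ ∃x ¬A, ¬∃x A ≡ ∀x ¬A, De Morgan for ∧/∨):
  (∀v ∃z (N(v,z) ∧ ¬N(z,v))) ∧ (∀u C(u)) ∨ (∃u ¬C(u)) ∧ (∃v ∀z (¬N(v,z) ∨ N(z,v)))
Standardize variables apart so no two quantifiers bind the same name: u↦c, v↦r, z↦w1.
  (∀v ∃z (N(v,z) ∧ ¬N(z,v))) ∧ (∀u C(u)) ∨ (∃c ¬C(c)) ∧ (∃r ∀w1 (¬N(r,w1) ∨ N(w1,r)))
Finally move all quantifiers to the prefix:
  ∀v ∃z ∀u ∃c ∃r ∀w1 (N(v,z) ∧ ¬N(z,v) ∧ C(u) ∨ ¬C(c) ∧ (¬N(r,w1) ∨ N(w1,r)))

∀v ∃z ∀u ∃c ∃r ∀w1 (N(v,z) ∧ ¬N(z,v) ∧ C(u) ∨ ¬C(c) ∧ (¬N(r,w1) ∨ N(w1,r)))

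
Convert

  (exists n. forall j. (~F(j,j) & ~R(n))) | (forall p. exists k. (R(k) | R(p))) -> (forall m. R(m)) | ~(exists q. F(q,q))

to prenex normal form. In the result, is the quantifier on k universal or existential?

universal

First replace A → B with ¬A ∨ B.
  ~((exists n. forall j. (~F(j,j) & ~R(n))) | (forall p. exists k. (R(k) | R(p)))) | (forall m. R(m)) | ~(exists q. F(q,q))
Drive negations inward (¬∀x A ≡ ∃x ¬A, ¬∃x A ≡ ∀x ¬A, De Morgan for ∧/∨):
  (forall n. exists j. (F(j,j) | R(n))) & (exists p. forall k. (~R(k) & ~R(p))) | (forall m. R(m)) | (forall q. ~F(q,q))
Extract every quantifier outward, since the variables are now distinct and don't occur free across branches:
  forall n. exists j. exists p. forall k. forall m. forall q. ((F(j,j) | R(n)) & ~R(k) & ~R(p) | R(m) | ~F(q,q))
The quantifier exists k sits under an odd number of negations (counting the antecedent side of each →), so it flips to forall k.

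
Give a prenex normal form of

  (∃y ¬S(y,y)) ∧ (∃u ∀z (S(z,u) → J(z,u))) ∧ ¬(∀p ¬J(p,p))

Rewrite implications/biconditionals: A → B as ¬A ∨ B.
  (∃y ¬S(y,y)) ∧ (∃u ∀z (¬S(z,u) ∨ J(z,u))) ∧ ¬(∀p ¬J(p,p))
Drive negations inward (¬∀x A ≡ ∃x ¬A, ¬∃x A ≡ ∀x ¬A, De Morgan for ∧/∨):
  (∃y ¬S(y,y)) ∧ (∃u ∀z (¬S(z,u) ∨ J(z,u))) ∧ (∃p J(p,p))
Extract every quantifier outward, since the variables are now distinct and don't occur free across branches:
  ∃y ∃u ∀z ∃p (¬S(y,y) ∧ (¬S(z,u) ∨ J(z,u)) ∧ J(p,p))

∃y ∃u ∀z ∃p (¬S(y,y) ∧ (¬S(z,u) ∨ J(z,u)) ∧ J(p,p))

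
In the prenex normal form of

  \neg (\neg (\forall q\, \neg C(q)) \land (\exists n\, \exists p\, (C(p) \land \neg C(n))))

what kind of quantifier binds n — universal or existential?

Drive negations inward (¬∀x A ≡ ∃x ¬A, ¬∃x A ≡ ∀x ¬A, De Morgan for ∧/∨):
  (\forall q\, \neg C(q)) \lor (\forall n\, \forall p\, (\neg C(p) \lor C(n)))
All bound variables are already distinct, so no renaming is needed.
Extract every quantifier outward, since the variables are now distinct and don't occur free across branches:
  \forall q\, \forall n\, \forall p\, (\neg C(q) \lor \neg C(p) \lor C(n))
The quantifier \exists n sits under an odd number of negations, so it flips to \forall n.

universal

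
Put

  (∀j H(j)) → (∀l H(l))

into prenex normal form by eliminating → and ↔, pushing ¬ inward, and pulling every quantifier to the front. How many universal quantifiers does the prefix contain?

1

First replace A → B with ¬A ∨ B.
  ¬(∀j H(j)) ∨ (∀l H(l))
Move each ¬ inward, flipping quantifiers it crosses:
  (∃j ¬H(j)) ∨ (∀l H(l))
All bound variables are already distinct, so no renaming is needed.
Finally move all quantifiers to the prefix:
  ∃j ∀l (¬H(j) ∨ H(l))
The prefix is ∃j ∀l: 1 universal, 1 existential.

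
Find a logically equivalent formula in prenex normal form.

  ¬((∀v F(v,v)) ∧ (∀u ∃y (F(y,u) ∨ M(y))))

∃v ∃u ∀y (¬F(v,v) ∨ ¬F(y,u) ∧ ¬M(y))

Push ¬ through the quantifiers and connectives to reach negation normal form:
  (∃v ¬F(v,v)) ∨ (∃u ∀y (¬F(y,u) ∧ ¬M(y)))
All bound variables are already distinct, so no renaming is needed.
Extract every quantifier outward, since the variables are now distinct and don't occur free across branches:
  ∃v ∃u ∀y (¬F(v,v) ∨ ¬F(y,u) ∧ ¬M(y))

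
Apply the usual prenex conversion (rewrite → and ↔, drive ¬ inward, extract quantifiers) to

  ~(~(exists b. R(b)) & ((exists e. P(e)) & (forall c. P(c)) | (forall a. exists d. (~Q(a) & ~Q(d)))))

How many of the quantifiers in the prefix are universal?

2

Drive negations inward (¬∀x A ≡ ∃x ¬A, ¬∃x A ≡ ∀x ¬A, De Morgan for ∧/∨):
  (exists b. R(b)) | ((forall e. ~P(e)) | (exists c. ~P(c))) & (exists a. forall d. (Q(a) | Q(d)))
Finally move all quantifiers to the prefix:
  exists b. forall e. exists c. exists a. forall d. (R(b) | (~P(e) | ~P(c)) & (Q(a) | Q(d)))
The prefix is exists b forall e exists c exists a forall d: 2 universal, 3 existential.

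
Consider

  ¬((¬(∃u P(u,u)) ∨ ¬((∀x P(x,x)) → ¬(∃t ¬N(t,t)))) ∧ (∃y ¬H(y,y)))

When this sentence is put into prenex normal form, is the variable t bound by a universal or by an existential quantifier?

First replace A → B with ¬A ∨ B.
  ¬((¬(∃u P(u,u)) ∨ ¬(¬(∀x P(x,x)) ∨ ¬(∃t ¬N(t,t)))) ∧ (∃y ¬H(y,y)))
Move each ¬ inward, flipping quantifiers it crosses:
  (∃u P(u,u)) ∧ ((∃x ¬P(x,x)) ∨ (∀t N(t,t))) ∨ (∀y H(y,y))
All bound variables are already distinct, so no renaming is needed.
Finally move all quantifiers to the prefix:
  ∃u ∃x ∀t ∀y (P(u,u) ∧ (¬P(x,x) ∨ N(t,t)) ∨ H(y,y))
The quantifier ∃t sits under an odd number of negations (counting the antecedent side of each →), so it flips to ∀t.

universal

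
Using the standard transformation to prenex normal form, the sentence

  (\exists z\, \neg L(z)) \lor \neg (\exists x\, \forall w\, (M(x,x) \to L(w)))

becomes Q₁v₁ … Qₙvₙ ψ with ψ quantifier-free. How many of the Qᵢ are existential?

2

Eliminate → and ↔ using ¬ and ∨.
  (\exists z\, \neg L(z)) \lor \neg (\exists x\, \forall w\, (\neg M(x,x) \lor L(w)))
Drive negations inward (¬∀x A ≡ ∃x ¬A, ¬∃x A ≡ ∀x ¬A, De Morgan for ∧/∨):
  (\exists z\, \neg L(z)) \lor (\forall x\, \exists w\, (M(x,x) \land \neg L(w)))
Extract every quantifier outward, since the variables are now distinct and don't occur free across branches:
  \exists z\, \forall x\, \exists w\, (\neg L(z) \lor M(x,x) \land \neg L(w))
The prefix is \exists z \forall x \exists w: 1 universal, 2 existential.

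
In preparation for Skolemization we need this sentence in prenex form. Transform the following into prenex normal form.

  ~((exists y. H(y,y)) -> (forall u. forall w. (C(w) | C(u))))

exists y. exists u. exists w. (H(y,y) & ~C(w) & ~C(u))

First replace A → B with ¬A ∨ B.
  ~(~(exists y. H(y,y)) | (forall u. forall w. (C(w) | C(u))))
Move each ¬ inward, flipping quantifiers it crosses:
  (exists y. H(y,y)) & (exists u. exists w. (~C(w) & ~C(u)))
All bound variables are already distinct, so no renaming is needed.
Extract every quantifier outward, since the variables are now distinct and don't occur free across branches:
  exists y. exists u. exists w. (H(y,y) & ~C(w) & ~C(u))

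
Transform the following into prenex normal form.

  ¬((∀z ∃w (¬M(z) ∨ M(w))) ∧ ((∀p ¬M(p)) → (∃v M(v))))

∃z ∀w ∀p ∀v (M(z) ∧ ¬M(w) ∨ ¬M(p) ∧ ¬M(v))

First replace A → B with ¬A ∨ B.
  ¬((∀z ∃w (¬M(z) ∨ M(w))) ∧ (¬(∀p ¬M(p)) ∨ (∃v M(v))))
Drive negations inward (¬∀x A ≡ ∃x ¬A, ¬∃x A ≡ ∀x ¬A, De Morgan for ∧/∨):
  (∃z ∀w (M(z) ∧ ¬M(w))) ∨ (∀p ¬M(p)) ∧ (∀v ¬M(v))
Finally move all quantifiers to the prefix:
  ∃z ∀w ∀p ∀v (M(z) ∧ ¬M(w) ∨ ¬M(p) ∧ ¬M(v))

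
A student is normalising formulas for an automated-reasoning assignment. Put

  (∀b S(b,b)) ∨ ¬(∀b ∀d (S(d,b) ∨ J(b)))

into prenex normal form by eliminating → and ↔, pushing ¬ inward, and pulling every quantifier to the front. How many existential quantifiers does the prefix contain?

Move each ¬ inward, flipping quantifiers it crosses:
  (∀b S(b,b)) ∨ (∃b ∃d (¬S(d,b) ∧ ¬J(b)))
Give each quantifier a distinct variable: b↦y1.
  (∀b S(b,b)) ∨ (∃y1 ∃d (¬S(d,y1) ∧ ¬J(y1)))
Pull the quantifiers to the front (each side's bound variable is not free in the other side):
  ∀b ∃y1 ∃d (S(b,b) ∨ ¬S(d,y1) ∧ ¬J(y1))
The prefix is ∀b ∃y1 ∃d: 1 universal, 2 existential.

2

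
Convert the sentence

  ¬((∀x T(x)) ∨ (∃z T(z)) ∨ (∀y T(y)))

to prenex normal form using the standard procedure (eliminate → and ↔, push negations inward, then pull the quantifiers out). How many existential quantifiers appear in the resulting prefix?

2

Push ¬ through the quantifiers and connectives to reach negation normal form:
  (∃x ¬T(x)) ∧ (∀z ¬T(z)) ∧ (∃y ¬T(y))
All bound variables are already distinct, so no renaming is needed.
Extract every quantifier outward, since the variables are now distinct and don't occur free across branches:
  ∃x ∀z ∃y (¬T(x) ∧ ¬T(z) ∧ ¬T(y))
The prefix is ∃x ∀z ∃y: 1 universal, 2 existential.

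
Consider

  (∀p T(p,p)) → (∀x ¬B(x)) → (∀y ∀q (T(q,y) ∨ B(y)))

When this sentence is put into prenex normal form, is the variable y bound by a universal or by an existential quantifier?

universal

Eliminate → and ↔ using ¬ and ∨.
  ¬(∀p T(p,p)) ∨ ¬(∀x ¬B(x)) ∨ (∀y ∀q (T(q,y) ∨ B(y)))
Push ¬ through the quantifiers and connectives to reach negation normal form:
  (∃p ¬T(p,p)) ∨ (∃x B(x)) ∨ (∀y ∀q (T(q,y) ∨ B(y)))
All bound variables are already distinct, so no renaming is needed.
Pull the quantifiers to the front (each side's bound variable is not free in the other side):
  ∃p ∃x ∀y ∀q (¬T(p,p) ∨ B(x) ∨ T(q,y) ∨ B(y))
The quantifier ∀y sits under an even number of negations (counting the antecedent side of each →), so it remains universal.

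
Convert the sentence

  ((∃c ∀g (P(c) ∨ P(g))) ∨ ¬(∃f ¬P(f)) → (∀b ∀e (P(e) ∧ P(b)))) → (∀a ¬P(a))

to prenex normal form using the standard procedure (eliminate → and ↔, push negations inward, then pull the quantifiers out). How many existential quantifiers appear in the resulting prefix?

3

Eliminate → and ↔ using ¬ and ∨.
  ¬(¬((∃c ∀g (P(c) ∨ P(g))) ∨ ¬(∃f ¬P(f))) ∨ (∀b ∀e (P(e) ∧ P(b)))) ∨ (∀a ¬P(a))
Push ¬ through the quantifiers and connectives to reach negation normal form:
  ((∃c ∀g (P(c) ∨ P(g))) ∨ (∀f P(f))) ∧ (∃b ∃e (¬P(e) ∨ ¬P(b))) ∨ (∀a ¬P(a))
All bound variables are already distinct, so no renaming is needed.
Finally move all quantifiers to the prefix:
  ∃c ∀g ∀f ∃b ∃e ∀a ((P(c) ∨ P(g) ∨ P(f)) ∧ (¬P(e) ∨ ¬P(b)) ∨ ¬P(a))
The prefix is ∃c ∀g ∀f ∃b ∃e ∀a: 3 universal, 3 existential.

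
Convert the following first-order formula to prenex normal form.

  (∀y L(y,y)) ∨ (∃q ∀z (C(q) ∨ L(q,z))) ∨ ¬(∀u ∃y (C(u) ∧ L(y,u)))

∀y ∃q ∀z ∃u ∀w1 (L(y,y) ∨ C(q) ∨ L(q,z) ∨ ¬C(u) ∨ ¬L(w1,u))

Drive negations inward (¬∀x A ≡ ∃x ¬A, ¬∃x A ≡ ∀x ¬A, De Morgan for ∧/∨):
  (∀y L(y,y)) ∨ (∃q ∀z (C(q) ∨ L(q,z))) ∨ (∃u ∀y (¬C(u) ∨ ¬L(y,u)))
Standardize variables apart so no two quantifiers bind the same name: y↦w1.
  (∀y L(y,y)) ∨ (∃q ∀z (C(q) ∨ L(q,z))) ∨ (∃u ∀w1 (¬C(u) ∨ ¬L(w1,u)))
Pull the quantifiers to the front (each side's bound variable is not free in the other side):
  ∀y ∃q ∀z ∃u ∀w1 (L(y,y) ∨ C(q) ∨ L(q,z) ∨ ¬C(u) ∨ ¬L(w1,u))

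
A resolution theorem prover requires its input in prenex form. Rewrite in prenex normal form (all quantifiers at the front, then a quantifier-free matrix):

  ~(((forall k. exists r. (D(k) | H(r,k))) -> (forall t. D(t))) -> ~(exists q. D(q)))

exists k. forall r. forall t. exists q. ((~D(k) & ~H(r,k) | D(t)) & D(q))

Rewrite implications/biconditionals: A → B as ¬A ∨ B.
  ~(~(~(forall k. exists r. (D(k) | H(r,k))) | (forall t. D(t))) | ~(exists q. D(q)))
Move each ¬ inward, flipping quantifiers it crosses:
  ((exists k. forall r. (~D(k) & ~H(r,k))) | (forall t. D(t))) & (exists q. D(q))
Finally move all quantifiers to the prefix:
  exists k. forall r. forall t. exists q. ((~D(k) & ~H(r,k) | D(t)) & D(q))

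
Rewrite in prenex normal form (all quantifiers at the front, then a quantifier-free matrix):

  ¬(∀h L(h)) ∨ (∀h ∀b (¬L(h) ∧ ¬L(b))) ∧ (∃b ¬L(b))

Move each ¬ inward, flipping quantifiers it crosses:
  (∃h ¬L(h)) ∨ (∀h ∀b (¬L(h) ∧ ¬L(b))) ∧ (∃b ¬L(b))
Standardize variables apart so no two quantifiers bind the same name: h↦x, b↦x1.
  (∃h ¬L(h)) ∨ (∀x ∀b (¬L(x) ∧ ¬L(b))) ∧ (∃x1 ¬L(x1))
Finally move all quantifiers to the prefix:
  ∃h ∀x ∀b ∃x1 (¬L(h) ∨ ¬L(x) ∧ ¬L(b) ∧ ¬L(x1))

∃h ∀x ∀b ∃x1 (¬L(h) ∨ ¬L(x) ∧ ¬L(b) ∧ ¬L(x1))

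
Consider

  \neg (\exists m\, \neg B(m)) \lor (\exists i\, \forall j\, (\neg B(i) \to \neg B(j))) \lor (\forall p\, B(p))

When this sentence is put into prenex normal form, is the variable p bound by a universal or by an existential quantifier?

Eliminate → and ↔ using ¬ and ∨.
  \neg (\exists m\, \neg B(m)) \lor (\exists i\, \forall j\, (\neg \neg B(i) \lor \neg B(j))) \lor (\forall p\, B(p))
Push ¬ through the quantifiers and connectives to reach negation normal form:
  (\forall m\, B(m)) \lor (\exists i\, \forall j\, (B(i) \lor \neg B(j))) \lor (\forall p\, B(p))
Pull the quantifiers to the front (each side's bound variable is not free in the other side):
  \forall m\, \exists i\, \forall j\, \forall p\, (B(m) \lor B(i) \lor \neg B(j) \lor B(p))
The quantifier \forall p sits under an even number of negations (counting the antecedent side of each →), so it remains universal.

universal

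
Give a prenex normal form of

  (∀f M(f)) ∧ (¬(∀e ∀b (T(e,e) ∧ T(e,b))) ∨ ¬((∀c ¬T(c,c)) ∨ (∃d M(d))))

∀f ∃e ∃b ∃c ∀d (M(f) ∧ (¬T(e,e) ∨ ¬T(e,b) ∨ T(c,c) ∧ ¬M(d)))

Drive negations inward (¬∀x A ≡ ∃x ¬A, ¬∃x A ≡ ∀x ¬A, De Morgan for ∧/∨):
  (∀f M(f)) ∧ ((∃e ∃b (¬T(e,e) ∨ ¬T(e,b))) ∨ (∃c T(c,c)) ∧ (∀d ¬M(d)))
Pull the quantifiers to the front (each side's bound variable is not free in the other side):
  ∀f ∃e ∃b ∃c ∀d (M(f) ∧ (¬T(e,e) ∨ ¬T(e,b) ∨ T(c,c) ∧ ¬M(d)))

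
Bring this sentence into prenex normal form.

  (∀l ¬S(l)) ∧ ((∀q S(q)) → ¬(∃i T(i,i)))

Rewrite implications/biconditionals: A → B as ¬A ∨ B.
  (∀l ¬S(l)) ∧ (¬(∀q S(q)) ∨ ¬(∃i T(i,i)))
Drive negations inward (¬∀x A ≡ ∃x ¬A, ¬∃x A ≡ ∀x ¬A, De Morgan for ∧/∨):
  (∀l ¬S(l)) ∧ ((∃q ¬S(q)) ∨ (∀i ¬T(i,i)))
All bound variables are already distinct, so no renaming is needed.
Pull the quantifiers to the front (each side's bound variable is not free in the other side):
  ∀l ∃q ∀i (¬S(l) ∧ (¬S(q) ∨ ¬T(i,i)))

∀l ∃q ∀i (¬S(l) ∧ (¬S(q) ∨ ¬T(i,i)))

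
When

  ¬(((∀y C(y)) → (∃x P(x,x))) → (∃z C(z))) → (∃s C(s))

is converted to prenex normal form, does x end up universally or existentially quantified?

universal

Rewrite implications/biconditionals: A → B as ¬A ∨ B.
  ¬¬(¬(¬(∀y C(y)) ∨ (∃x P(x,x))) ∨ (∃z C(z))) ∨ (∃s C(s))
Push ¬ through the quantifiers and connectives to reach negation normal form:
  (∀y C(y)) ∧ (∀x ¬P(x,x)) ∨ (∃z C(z)) ∨ (∃s C(s))
Pull the quantifiers to the front (each side's bound variable is not free in the other side):
  ∀y ∀x ∃z ∃s (C(y) ∧ ¬P(x,x) ∨ C(z) ∨ C(s))
The quantifier ∃x sits under an odd number of negations (counting the antecedent side of each →), so it flips to ∀x.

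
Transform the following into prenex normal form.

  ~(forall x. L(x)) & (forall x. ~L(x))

exists x. forall u. (~L(x) & ~L(u))

Push ¬ through the quantifiers and connectives to reach negation normal form:
  (exists x. ~L(x)) & (forall x. ~L(x))
Standardize variables apart so no two quantifiers bind the same name: x↦u.
  (exists x. ~L(x)) & (forall u. ~L(u))
Extract every quantifier outward, since the variables are now distinct and don't occur free across branches:
  exists x. forall u. (~L(x) & ~L(u))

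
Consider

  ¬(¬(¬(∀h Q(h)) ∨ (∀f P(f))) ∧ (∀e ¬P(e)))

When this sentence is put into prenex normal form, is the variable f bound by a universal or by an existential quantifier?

universal

Drive negations inward (¬∀x A ≡ ∃x ¬A, ¬∃x A ≡ ∀x ¬A, De Morgan for ∧/∨):
  (∃h ¬Q(h)) ∨ (∀f P(f)) ∨ (∃e P(e))
All bound variables are already distinct, so no renaming is needed.
Extract every quantifier outward, since the variables are now distinct and don't occur free across branches:
  ∃h ∀f ∃e (¬Q(h) ∨ P(f) ∨ P(e))
The quantifier ∀f sits under an even number of negations, so it remains universal.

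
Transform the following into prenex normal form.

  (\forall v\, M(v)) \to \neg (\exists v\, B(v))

Rewrite implications/biconditionals: A → B as ¬A ∨ B.
  \neg (\forall v\, M(v)) \lor \neg (\exists v\, B(v))
Drive negations inward (¬∀x A ≡ ∃x ¬A, ¬∃x A ≡ ∀x ¬A, De Morgan for ∧/∨):
  (\exists v\, \neg M(v)) \lor (\forall v\, \neg B(v))
Give each quantifier a distinct variable: v↦y.
  (\exists v\, \neg M(v)) \lor (\forall y\, \neg B(y))
Extract every quantifier outward, since the variables are now distinct and don't occur free across branches:
  \exists v\, \forall y\, (\neg M(v) \lor \neg B(y))

\exists v\, \forall y\, (\neg M(v) \lor \neg B(y))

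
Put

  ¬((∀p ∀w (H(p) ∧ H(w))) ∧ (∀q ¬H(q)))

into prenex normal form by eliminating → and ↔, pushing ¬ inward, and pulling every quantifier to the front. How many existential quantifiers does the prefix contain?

3

Drive negations inward (¬∀x A ≡ ∃x ¬A, ¬∃x A ≡ ∀x ¬A, De Morgan for ∧/∨):
  (∃p ∃w (¬H(p) ∨ ¬H(w))) ∨ (∃q H(q))
Pull the quantifiers to the front (each side's bound variable is not free in the other side):
  ∃p ∃w ∃q (¬H(p) ∨ ¬H(w) ∨ H(q))
The prefix is ∃p ∃w ∃q: 0 universal, 3 existential.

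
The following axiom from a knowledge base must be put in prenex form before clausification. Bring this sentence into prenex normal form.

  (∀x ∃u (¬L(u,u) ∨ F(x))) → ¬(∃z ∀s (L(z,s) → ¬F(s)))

∃x ∀u ∀z ∃s (L(u,u) ∧ ¬F(x) ∨ L(z,s) ∧ F(s))

Eliminate → and ↔ using ¬ and ∨.
  ¬(∀x ∃u (¬L(u,u) ∨ F(x))) ∨ ¬(∃z ∀s (¬L(z,s) ∨ ¬F(s)))
Move each ¬ inward, flipping quantifiers it crosses:
  (∃x ∀u (L(u,u) ∧ ¬F(x))) ∨ (∀z ∃s (L(z,s) ∧ F(s)))
Finally move all quantifiers to the prefix:
  ∃x ∀u ∀z ∃s (L(u,u) ∧ ¬F(x) ∨ L(z,s) ∧ F(s))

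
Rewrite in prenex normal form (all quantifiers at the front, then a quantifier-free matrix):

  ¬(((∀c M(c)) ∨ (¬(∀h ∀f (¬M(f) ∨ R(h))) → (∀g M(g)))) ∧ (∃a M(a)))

Rewrite implications/biconditionals: A → B as ¬A ∨ B.
  ¬(((∀c M(c)) ∨ ¬¬(∀h ∀f (¬M(f) ∨ R(h))) ∨ (∀g M(g))) ∧ (∃a M(a)))
Push ¬ through the quantifiers and connectives to reach negation normal form:
  (∃c ¬M(c)) ∧ (∃h ∃f (M(f) ∧ ¬R(h))) ∧ (∃g ¬M(g)) ∨ (∀a ¬M(a))
All bound variables are already distinct, so no renaming is needed.
Finally move all quantifiers to the prefix:
  ∃c ∃h ∃f ∃g ∀a (¬M(c) ∧ M(f) ∧ ¬R(h) ∧ ¬M(g) ∨ ¬M(a))

∃c ∃h ∃f ∃g ∀a (¬M(c) ∧ M(f) ∧ ¬R(h) ∧ ¬M(g) ∨ ¬M(a))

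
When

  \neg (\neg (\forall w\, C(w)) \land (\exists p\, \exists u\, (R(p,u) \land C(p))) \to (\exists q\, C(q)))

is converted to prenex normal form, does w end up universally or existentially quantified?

existential

Eliminate → and ↔ using ¬ and ∨.
  \neg (\neg (\neg (\forall w\, C(w)) \land (\exists p\, \exists u\, (R(p,u) \land C(p)))) \lor (\exists q\, C(q)))
Move each ¬ inward, flipping quantifiers it crosses:
  (\exists w\, \neg C(w)) \land (\exists p\, \exists u\, (R(p,u) \land C(p))) \land (\forall q\, \neg C(q))
All bound variables are already distinct, so no renaming is needed.
Pull the quantifiers to the front (each side's bound variable is not free in the other side):
  \exists w\, \exists p\, \exists u\, \forall q\, (\neg C(w) \land R(p,u) \land C(p) \land \neg C(q))
The quantifier \forall w sits under an odd number of negations (counting the antecedent side of each →), so it flips to \exists w.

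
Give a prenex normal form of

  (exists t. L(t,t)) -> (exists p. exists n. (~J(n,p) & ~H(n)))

Rewrite implications/biconditionals: A → B as ¬A ∨ B.
  ~(exists t. L(t,t)) | (exists p. exists n. (~J(n,p) & ~H(n)))
Drive negations inward (¬∀x A ≡ ∃x ¬A, ¬∃x A ≡ ∀x ¬A, De Morgan for ∧/∨):
  (forall t. ~L(t,t)) | (exists p. exists n. (~J(n,p) & ~H(n)))
All bound variables are already distinct, so no renaming is needed.
Finally move all quantifiers to the prefix:
  forall t. exists p. exists n. (~L(t,t) | ~J(n,p) & ~H(n))

forall t. exists p. exists n. (~L(t,t) | ~J(n,p) & ~H(n))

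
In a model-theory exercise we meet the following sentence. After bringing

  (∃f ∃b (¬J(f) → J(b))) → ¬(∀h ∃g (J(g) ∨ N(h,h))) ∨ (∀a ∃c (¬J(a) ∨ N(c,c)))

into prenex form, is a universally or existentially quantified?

First replace A → B with ¬A ∨ B.
  ¬(∃f ∃b (¬¬J(f) ∨ J(b))) ∨ ¬(∀h ∃g (J(g) ∨ N(h,h))) ∨ (∀a ∃c (¬J(a) ∨ N(c,c)))
Drive negations inward (¬∀x A ≡ ∃x ¬A, ¬∃x A ≡ ∀x ¬A, De Morgan for ∧/∨):
  (∀f ∀b (¬J(f) ∧ ¬J(b))) ∨ (∃h ∀g (¬J(g) ∧ ¬N(h,h))) ∨ (∀a ∃c (¬J(a) ∨ N(c,c)))
All bound variables are already distinct, so no renaming is needed.
Pull the quantifiers to the front (each side's bound variable is not free in the other side):
  ∀f ∀b ∃h ∀g ∀a ∃c (¬J(f) ∧ ¬J(b) ∨ ¬J(g) ∧ ¬N(h,h) ∨ ¬J(a) ∨ N(c,c))
The quantifier ∀a sits under an even number of negations (counting the antecedent side of each →), so it remains universal.

universal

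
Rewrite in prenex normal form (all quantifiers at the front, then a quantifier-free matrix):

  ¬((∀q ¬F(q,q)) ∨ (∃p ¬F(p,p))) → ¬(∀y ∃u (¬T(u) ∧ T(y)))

∀q ∃p ∃y ∀u (¬F(q,q) ∨ ¬F(p,p) ∨ T(u) ∨ ¬T(y))

First replace A → B with ¬A ∨ B.
  ¬¬((∀q ¬F(q,q)) ∨ (∃p ¬F(p,p))) ∨ ¬(∀y ∃u (¬T(u) ∧ T(y)))
Move each ¬ inward, flipping quantifiers it crosses:
  (∀q ¬F(q,q)) ∨ (∃p ¬F(p,p)) ∨ (∃y ∀u (T(u) ∨ ¬T(y)))
Finally move all quantifiers to the prefix:
  ∀q ∃p ∃y ∀u (¬F(q,q) ∨ ¬F(p,p) ∨ T(u) ∨ ¬T(y))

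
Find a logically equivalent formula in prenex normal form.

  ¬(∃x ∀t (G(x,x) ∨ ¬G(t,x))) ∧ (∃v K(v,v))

Drive negations inward (¬∀x A ≡ ∃x ¬A, ¬∃x A ≡ ∀x ¬A, De Morgan for ∧/∨):
  (∀x ∃t (¬G(x,x) ∧ G(t,x))) ∧ (∃v K(v,v))
Finally move all quantifiers to the prefix:
  ∀x ∃t ∃v (¬G(x,x) ∧ G(t,x) ∧ K(v,v))

∀x ∃t ∃v (¬G(x,x) ∧ G(t,x) ∧ K(v,v))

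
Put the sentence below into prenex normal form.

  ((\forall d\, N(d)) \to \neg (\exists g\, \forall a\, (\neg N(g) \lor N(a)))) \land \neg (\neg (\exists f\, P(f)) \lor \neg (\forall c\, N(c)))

\exists d\, \forall g\, \exists a\, \exists f\, \forall c\, ((\neg N(d) \lor N(g) \land \neg N(a)) \land P(f) \land N(c))

Rewrite implications/biconditionals: A → B as ¬A ∨ B.
  (\neg (\forall d\, N(d)) \lor \neg (\exists g\, \forall a\, (\neg N(g) \lor N(a)))) \land \neg (\neg (\exists f\, P(f)) \lor \neg (\forall c\, N(c)))
Drive negations inward (¬∀x A ≡ ∃x ¬A, ¬∃x A ≡ ∀x ¬A, De Morgan for ∧/∨):
  ((\exists d\, \neg N(d)) \lor (\forall g\, \exists a\, (N(g) \land \neg N(a)))) \land (\exists f\, P(f)) \land (\forall c\, N(c))
Finally move all quantifiers to the prefix:
  \exists d\, \forall g\, \exists a\, \exists f\, \forall c\, ((\neg N(d) \lor N(g) \land \neg N(a)) \land P(f) \land N(c))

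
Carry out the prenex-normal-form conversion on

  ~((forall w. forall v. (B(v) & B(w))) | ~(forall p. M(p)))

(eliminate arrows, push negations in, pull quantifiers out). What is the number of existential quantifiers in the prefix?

Drive negations inward (¬∀x A ≡ ∃x ¬A, ¬∃x A ≡ ∀x ¬A, De Morgan for ∧/∨):
  (exists w. exists v. (~B(v) | ~B(w))) & (forall p. M(p))
All bound variables are already distinct, so no renaming is needed.
Finally move all quantifiers to the prefix:
  exists w. exists v. forall p. ((~B(v) | ~B(w)) & M(p))
The prefix is exists w exists v forall p: 1 universal, 2 existential.

2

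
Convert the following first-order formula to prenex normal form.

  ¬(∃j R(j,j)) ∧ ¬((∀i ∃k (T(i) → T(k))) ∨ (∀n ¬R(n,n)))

∀j ∃i ∀k ∃n (¬R(j,j) ∧ T(i) ∧ ¬T(k) ∧ R(n,n))

Eliminate → and ↔ using ¬ and ∨.
  ¬(∃j R(j,j)) ∧ ¬((∀i ∃k (¬T(i) ∨ T(k))) ∨ (∀n ¬R(n,n)))
Push ¬ through the quantifiers and connectives to reach negation normal form:
  (∀j ¬R(j,j)) ∧ (∃i ∀k (T(i) ∧ ¬T(k))) ∧ (∃n R(n,n))
All bound variables are already distinct, so no renaming is needed.
Pull the quantifiers to the front (each side's bound variable is not free in the other side):
  ∀j ∃i ∀k ∃n (¬R(j,j) ∧ T(i) ∧ ¬T(k) ∧ R(n,n))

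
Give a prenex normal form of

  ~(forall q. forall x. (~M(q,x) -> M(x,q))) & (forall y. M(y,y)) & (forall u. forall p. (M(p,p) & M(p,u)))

exists q. exists x. forall y. forall u. forall p. (~M(q,x) & ~M(x,q) & M(y,y) & M(p,p) & M(p,u))

Eliminate → and ↔ using ¬ and ∨.
  ~(forall q. forall x. (~~M(q,x) | M(x,q))) & (forall y. M(y,y)) & (forall u. forall p. (M(p,p) & M(p,u)))
Move each ¬ inward, flipping quantifiers it crosses:
  (exists q. exists x. (~M(q,x) & ~M(x,q))) & (forall y. M(y,y)) & (forall u. forall p. (M(p,p) & M(p,u)))
Pull the quantifiers to the front (each side's bound variable is not free in the other side):
  exists q. exists x. forall y. forall u. forall p. (~M(q,x) & ~M(x,q) & M(y,y) & M(p,p) & M(p,u))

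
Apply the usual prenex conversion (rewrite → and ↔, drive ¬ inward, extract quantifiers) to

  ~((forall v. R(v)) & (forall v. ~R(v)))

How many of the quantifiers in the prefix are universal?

0

Push ¬ through the quantifiers and connectives to reach negation normal form:
  (exists v. ~R(v)) | (exists v. R(v))
Give each quantifier a distinct variable: v↦t.
  (exists v. ~R(v)) | (exists t. R(t))
Finally move all quantifiers to the prefix:
  exists v. exists t. (~R(v) | R(t))
The prefix is exists v exists t: 0 universal, 2 existential.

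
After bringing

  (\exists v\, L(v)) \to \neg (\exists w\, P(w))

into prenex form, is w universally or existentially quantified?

universal

Eliminate → and ↔ using ¬ and ∨.
  \neg (\exists v\, L(v)) \lor \neg (\exists w\, P(w))
Move each ¬ inward, flipping quantifiers it crosses:
  (\forall v\, \neg L(v)) \lor (\forall w\, \neg P(w))
All bound variables are already distinct, so no renaming is needed.
Finally move all quantifiers to the prefix:
  \forall v\, \forall w\, (\neg L(v) \lor \neg P(w))
The quantifier \exists w sits under an odd number of negations (counting the antecedent side of each →), so it flips to \forall w.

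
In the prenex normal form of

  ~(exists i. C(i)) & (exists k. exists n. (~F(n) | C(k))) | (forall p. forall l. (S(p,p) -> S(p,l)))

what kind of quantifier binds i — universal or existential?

Rewrite implications/biconditionals: A → B as ¬A ∨ B.
  ~(exists i. C(i)) & (exists k. exists n. (~F(n) | C(k))) | (forall p. forall l. (~S(p,p) | S(p,l)))
Push ¬ through the quantifiers and connectives to reach negation normal form:
  (forall i. ~C(i)) & (exists k. exists n. (~F(n) | C(k))) | (forall p. forall l. (~S(p,p) | S(p,l)))
All bound variables are already distinct, so no renaming is needed.
Finally move all quantifiers to the prefix:
  forall i. exists k. exists n. forall p. forall l. (~C(i) & (~F(n) | C(k)) | ~S(p,p) | S(p,l))
The quantifier exists i sits under an odd number of negations (counting the antecedent side of each →), so it flips to forall i.

universal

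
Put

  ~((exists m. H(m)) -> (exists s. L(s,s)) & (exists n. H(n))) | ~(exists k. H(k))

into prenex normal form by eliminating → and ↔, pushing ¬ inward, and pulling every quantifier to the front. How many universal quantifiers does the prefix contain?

3

Rewrite implications/biconditionals: A → B as ¬A ∨ B.
  ~(~(exists m. H(m)) | (exists s. L(s,s)) & (exists n. H(n))) | ~(exists k. H(k))
Move each ¬ inward, flipping quantifiers it crosses:
  (exists m. H(m)) & ((forall s. ~L(s,s)) | (forall n. ~H(n))) | (forall k. ~H(k))
All bound variables are already distinct, so no renaming is needed.
Extract every quantifier outward, since the variables are now distinct and don't occur free across branches:
  exists m. forall s. forall n. forall k. (H(m) & (~L(s,s) | ~H(n)) | ~H(k))
The prefix is exists m forall s forall n forall k: 3 universal, 1 existential.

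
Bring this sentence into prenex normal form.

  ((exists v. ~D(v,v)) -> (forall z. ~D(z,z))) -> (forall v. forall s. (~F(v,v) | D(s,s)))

exists v. exists z. forall a. forall s. (~D(v,v) & D(z,z) | ~F(a,a) | D(s,s))

First replace A → B with ¬A ∨ B.
  ~(~(exists v. ~D(v,v)) | (forall z. ~D(z,z))) | (forall v. forall s. (~F(v,v) | D(s,s)))
Move each ¬ inward, flipping quantifiers it crosses:
  (exists v. ~D(v,v)) & (exists z. D(z,z)) | (forall v. forall s. (~F(v,v) | D(s,s)))
Rename bound variables to avoid capture: v↦a.
  (exists v. ~D(v,v)) & (exists z. D(z,z)) | (forall a. forall s. (~F(a,a) | D(s,s)))
Finally move all quantifiers to the prefix:
  exists v. exists z. forall a. forall s. (~D(v,v) & D(z,z) | ~F(a,a) | D(s,s))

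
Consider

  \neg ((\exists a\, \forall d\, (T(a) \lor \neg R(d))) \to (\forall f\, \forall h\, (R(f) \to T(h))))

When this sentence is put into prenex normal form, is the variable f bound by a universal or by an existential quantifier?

existential

Rewrite implications/biconditionals: A → B as ¬A ∨ B.
  \neg (\neg (\exists a\, \forall d\, (T(a) \lor \neg R(d))) \lor (\forall f\, \forall h\, (\neg R(f) \lor T(h))))
Drive negations inward (¬∀x A ≡ ∃x ¬A, ¬∃x A ≡ ∀x ¬A, De Morgan for ∧/∨):
  (\exists a\, \forall d\, (T(a) \lor \neg R(d))) \land (\exists f\, \exists h\, (R(f) \land \neg T(h)))
Extract every quantifier outward, since the variables are now distinct and don't occur free across branches:
  \exists a\, \forall d\, \exists f\, \exists h\, ((T(a) \lor \neg R(d)) \land R(f) \land \neg T(h))
The quantifier \forall f sits under an odd number of negations (counting the antecedent side of each →), so it flips to \exists f.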